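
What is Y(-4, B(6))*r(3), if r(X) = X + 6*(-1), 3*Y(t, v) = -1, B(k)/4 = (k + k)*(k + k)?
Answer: 1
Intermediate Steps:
B(k) = 16*k² (B(k) = 4*((k + k)*(k + k)) = 4*((2*k)*(2*k)) = 4*(4*k²) = 16*k²)
Y(t, v) = -⅓ (Y(t, v) = (⅓)*(-1) = -⅓)
r(X) = -6 + X (r(X) = X - 6 = -6 + X)
Y(-4, B(6))*r(3) = -(-6 + 3)/3 = -⅓*(-3) = 1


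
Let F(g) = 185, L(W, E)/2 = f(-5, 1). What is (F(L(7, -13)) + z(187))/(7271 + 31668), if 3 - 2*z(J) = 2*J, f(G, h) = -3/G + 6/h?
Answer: -1/77878 ≈ -1.2841e-5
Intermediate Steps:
L(W, E) = 66/5 (L(W, E) = 2*(-3/(-5) + 6/1) = 2*(-3*(-1/5) + 6*1) = 2*(3/5 + 6) = 2*(33/5) = 66/5)
z(J) = 3/2 - J
(F(L(7, -13)) + z(187))/(7271 + 31668) = (185 + (3/2 - 1*187))/(7271 + 31668) = (185 + (3/2 - 187))/38939 = (185 - 371/2)*(1/38939) = -1/2*1/38939 = -1/77878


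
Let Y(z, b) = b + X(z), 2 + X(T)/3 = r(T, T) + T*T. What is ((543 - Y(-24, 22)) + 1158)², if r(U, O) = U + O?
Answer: 10201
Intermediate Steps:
r(U, O) = O + U
X(T) = -6 + 3*T² + 6*T (X(T) = -6 + 3*((T + T) + T*T) = -6 + 3*(2*T + T²) = -6 + 3*(T² + 2*T) = -6 + (3*T² + 6*T) = -6 + 3*T² + 6*T)
Y(z, b) = -6 + b + 3*z² + 6*z (Y(z, b) = b + (-6 + 3*z² + 6*z) = -6 + b + 3*z² + 6*z)
((543 - Y(-24, 22)) + 1158)² = ((543 - (-6 + 22 + 3*(-24)² + 6*(-24))) + 1158)² = ((543 - (-6 + 22 + 3*576 - 144)) + 1158)² = ((543 - (-6 + 22 + 1728 - 144)) + 1158)² = ((543 - 1*1600) + 1158)² = ((543 - 1600) + 1158)² = (-1057 + 1158)² = 101² = 10201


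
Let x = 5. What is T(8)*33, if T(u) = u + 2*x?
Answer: 594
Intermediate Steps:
T(u) = 10 + u (T(u) = u + 2*5 = u + 10 = 10 + u)
T(8)*33 = (10 + 8)*33 = 18*33 = 594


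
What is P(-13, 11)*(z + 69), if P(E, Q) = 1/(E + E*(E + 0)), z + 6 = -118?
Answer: -55/156 ≈ -0.35256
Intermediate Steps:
z = -124 (z = -6 - 118 = -124)
P(E, Q) = 1/(E + E**2) (P(E, Q) = 1/(E + E*E) = 1/(E + E**2))
P(-13, 11)*(z + 69) = (1/((-13)*(1 - 13)))*(-124 + 69) = -1/13/(-12)*(-55) = -1/13*(-1/12)*(-55) = (1/156)*(-55) = -55/156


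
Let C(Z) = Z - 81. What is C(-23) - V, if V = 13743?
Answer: -13847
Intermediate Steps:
C(Z) = -81 + Z
C(-23) - V = (-81 - 23) - 1*13743 = -104 - 13743 = -13847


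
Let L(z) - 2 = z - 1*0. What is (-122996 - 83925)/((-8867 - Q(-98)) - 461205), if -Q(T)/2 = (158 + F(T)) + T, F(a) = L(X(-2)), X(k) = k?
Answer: 206921/469952 ≈ 0.44030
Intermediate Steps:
L(z) = 2 + z (L(z) = 2 + (z - 1*0) = 2 + (z + 0) = 2 + z)
F(a) = 0 (F(a) = 2 - 2 = 0)
Q(T) = -316 - 2*T (Q(T) = -2*((158 + 0) + T) = -2*(158 + T) = -316 - 2*T)
(-122996 - 83925)/((-8867 - Q(-98)) - 461205) = (-122996 - 83925)/((-8867 - (-316 - 2*(-98))) - 461205) = -206921/((-8867 - (-316 + 196)) - 461205) = -206921/((-8867 - 1*(-120)) - 461205) = -206921/((-8867 + 120) - 461205) = -206921/(-8747 - 461205) = -206921/(-469952) = -206921*(-1/469952) = 206921/469952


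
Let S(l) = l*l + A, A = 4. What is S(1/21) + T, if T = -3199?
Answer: -1408994/441 ≈ -3195.0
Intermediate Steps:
S(l) = 4 + l² (S(l) = l*l + 4 = l² + 4 = 4 + l²)
S(1/21) + T = (4 + (1/21)²) - 3199 = (4 + 1/441) - 3199 = 1765/441 - 3199 = -1408994/441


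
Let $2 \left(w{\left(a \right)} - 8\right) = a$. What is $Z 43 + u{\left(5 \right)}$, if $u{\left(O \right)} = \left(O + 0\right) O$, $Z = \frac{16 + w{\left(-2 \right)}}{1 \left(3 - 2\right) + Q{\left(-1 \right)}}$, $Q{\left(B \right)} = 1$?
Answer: $\frac{1039}{2} \approx 519.5$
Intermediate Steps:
$w{\left(a \right)} = 8 + \frac{a}{2}$
$Z = \frac{23}{2}$ ($Z = \frac{16 + \left(8 + \frac{1}{2} \left(-2\right)\right)}{1 \left(3 - 2\right) + 1} = \frac{16 + \left(8 - 1\right)}{1 \cdot 1 + 1} = \frac{16 + 7}{1 + 1} = \frac{23}{2} \approx 11.5$)
$u{\left(O \right)} = O^{2}$ ($u{\left(O \right)} = O O = O^{2}$)
$Z 43 + u{\left(5 \right)} = \frac{23}{2} \cdot 43 + 5^{2} = \frac{989}{2} + 25 = \frac{1039}{2}$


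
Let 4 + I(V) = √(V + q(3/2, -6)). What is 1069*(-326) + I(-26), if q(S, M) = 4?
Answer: -348498 + I*√22 ≈ -3.485e+5 + 4.6904*I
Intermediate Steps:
I(V) = -4 + √(4 + V) (I(V) = -4 + √(V + 4) = -4 + √(4 + V))
1069*(-326) + I(-26) = 1069*(-326) + (-4 + √(4 - 26)) = -348494 + (-4 + √(-22)) = -348494 + (-4 + I*√22) = -348498 + I*√22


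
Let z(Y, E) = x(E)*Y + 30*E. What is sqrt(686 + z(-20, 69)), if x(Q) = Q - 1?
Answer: 2*sqrt(349) ≈ 37.363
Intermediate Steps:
x(Q) = -1 + Q
z(Y, E) = 30*E + Y*(-1 + E) (z(Y, E) = (-1 + E)*Y + 30*E = Y*(-1 + E) + 30*E = 30*E + Y*(-1 + E))
sqrt(686 + z(-20, 69)) = sqrt(686 + (30*69 - 20*(-1 + 69))) = sqrt(686 + (2070 - 20*68)) = sqrt(686 + (2070 - 1360)) = sqrt(686 + 710) = sqrt(1396) = 2*sqrt(349)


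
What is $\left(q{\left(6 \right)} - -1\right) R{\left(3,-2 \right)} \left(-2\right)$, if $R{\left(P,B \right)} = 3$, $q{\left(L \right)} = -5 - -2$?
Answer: $12$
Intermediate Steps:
$q{\left(L \right)} = -3$ ($q{\left(L \right)} = -5 + 2 = -3$)
$\left(q{\left(6 \right)} - -1\right) R{\left(3,-2 \right)} \left(-2\right) = \left(-3 - -1\right) 3 \left(-2\right) = \left(-3 + 1\right) 3 \left(-2\right) = \left(-2\right) 3 \left(-2\right) = \left(-6\right) \left(-2\right) = 12$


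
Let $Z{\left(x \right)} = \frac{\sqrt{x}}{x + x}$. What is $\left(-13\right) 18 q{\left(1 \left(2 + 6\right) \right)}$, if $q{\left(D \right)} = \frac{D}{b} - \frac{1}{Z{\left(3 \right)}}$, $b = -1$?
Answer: $1872 + 468 \sqrt{3} \approx 2682.6$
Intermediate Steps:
$Z{\left(x \right)} = \frac{1}{2 \sqrt{x}}$ ($Z{\left(x \right)} = \frac{\sqrt{x}}{2 x} = \frac{1}{2 x} \sqrt{x} = \frac{1}{2 \sqrt{x}}$)
$q{\left(D \right)} = - D - 2 \sqrt{3}$ ($q{\left(D \right)} = \frac{D}{-1} - \frac{1}{\frac{1}{2} \frac{1}{\sqrt{3}}} = D \left(-1\right) - \frac{1}{\frac{1}{2} \frac{\sqrt{3}}{3}} = - D - \frac{1}{\frac{1}{6} \sqrt{3}} = - D - 2 \sqrt{3}$)
$\left(-13\right) 18 q{\left(1 \left(2 + 6\right) \right)} = \left(-13\right) 18 \left(- 1 \left(2 + 6\right) - 2 \sqrt{3}\right) = - 234 \left(- 1 \cdot 8 - 2 \sqrt{3}\right) = - 234 \left(\left(-1\right) 8 - 2 \sqrt{3}\right) = - 234 \left(-8 - 2 \sqrt{3}\right) = 1872 + 468 \sqrt{3}$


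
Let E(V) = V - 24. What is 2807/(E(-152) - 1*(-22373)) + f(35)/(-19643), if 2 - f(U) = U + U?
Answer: 8092471/62287953 ≈ 0.12992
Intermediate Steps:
f(U) = 2 - 2*U (f(U) = 2 - (U + U) = 2 - 2*U)
E(V) = -24 + V
2807/(E(-152) - 1*(-22373)) + f(35)/(-19643) = 2807/((-24 - 152) - 1*(-22373)) + (2 - 2*35)/(-19643) = 2807/(-176 + 22373) + (2 - 70)*(-1/19643) = 2807/22197 - 68*(-1/19643) = 2807*(1/22197) + 68/19643 = 401/3171 + 68/19643 = 8092471/62287953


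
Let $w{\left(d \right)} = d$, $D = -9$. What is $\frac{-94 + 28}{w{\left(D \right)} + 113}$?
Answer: $- \frac{33}{52} \approx -0.63461$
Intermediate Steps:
$\frac{-94 + 28}{w{\left(D \right)} + 113} = \frac{-94 + 28}{-9 + 113} = - \frac{66}{104} = \left(-66\right) \frac{1}{104} = - \frac{33}{52}$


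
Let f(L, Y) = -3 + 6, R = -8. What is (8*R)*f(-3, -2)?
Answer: -192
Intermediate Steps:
f(L, Y) = 3
(8*R)*f(-3, -2) = (8*(-8))*3 = -64*3 = -192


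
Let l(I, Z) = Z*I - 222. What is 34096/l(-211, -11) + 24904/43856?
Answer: 193448459/11506718 ≈ 16.812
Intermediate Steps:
l(I, Z) = -222 + I*Z (l(I, Z) = I*Z - 222 = -222 + I*Z)
34096/l(-211, -11) + 24904/43856 = 34096/(-222 - 211*(-11)) + 24904/43856 = 34096/(-222 + 2321) + 24904*(1/43856) = 34096/2099 + 3113/5482 = 193448459/11506718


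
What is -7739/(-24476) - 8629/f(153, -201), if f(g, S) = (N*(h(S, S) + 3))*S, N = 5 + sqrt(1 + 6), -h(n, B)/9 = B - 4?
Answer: 13199866579/40912025616 - 8629*sqrt(7)/6686064 ≈ 0.31923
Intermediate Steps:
h(n, B) = 36 - 9*B (h(n, B) = -9*(B - 4) = -9*(-4 + B) = 36 - 9*B)
N = 5 + sqrt(7) ≈ 7.6458
f(g, S) = S*(5 + sqrt(7))*(39 - 9*S) (f(g, S) = ((5 + sqrt(7))*((36 - 9*S) + 3))*S = ((5 + sqrt(7))*(39 - 9*S))*S = S*(5 + sqrt(7))*(39 - 9*S))
-7739/(-24476) - 8629/f(153, -201) = -7739/(-24476) - 8629*1/(603*(-13 + 3*(-201))*(5 + sqrt(7))) = -7739*(-1/24476) - 8629*1/(603*(-13 - 603)*(5 + sqrt(7))) = 7739/24476 - 8629*(-1/(371448*(5 + sqrt(7)))) = 7739/24476 - 8629/(-1857240 - 371448*sqrt(7))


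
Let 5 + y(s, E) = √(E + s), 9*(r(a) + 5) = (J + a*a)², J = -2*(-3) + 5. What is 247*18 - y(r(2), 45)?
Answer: 4451 - √65 ≈ 4442.9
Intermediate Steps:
J = 11 (J = 6 + 5 = 11)
r(a) = -5 + (11 + a²)²/9 (r(a) = -5 + (11 + a*a)²/9 = -5 + (11 + a²)²/9)
y(s, E) = -5 + √(E + s)
247*18 - y(r(2), 45) = 247*18 - (-5 + √(45 + (-5 + (11 + 2²)²/9))) = 4446 - (-5 + √(45 + (-5 + (11 + 4)²/9))) = 4446 - (-5 + √(45 + (-5 + (⅑)*15²))) = 4446 - (-5 + √(45 + (-5 + (⅑)*225))) = 4446 - (-5 + √(45 + (-5 + 25))) = 4446 - (-5 + √(45 + 20)) = 4446 - (-5 + √65) = 4446 + (5 - √65) = 4451 - √65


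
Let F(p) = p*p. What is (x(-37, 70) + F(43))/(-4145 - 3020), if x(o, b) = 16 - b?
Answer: -359/1433 ≈ -0.25052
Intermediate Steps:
F(p) = p**2
(x(-37, 70) + F(43))/(-4145 - 3020) = ((16 - 1*70) + 43**2)/(-4145 - 3020) = ((16 - 70) + 1849)/(-7165) = (-54 + 1849)*(-1/7165) = 1795*(-1/7165) = -359/1433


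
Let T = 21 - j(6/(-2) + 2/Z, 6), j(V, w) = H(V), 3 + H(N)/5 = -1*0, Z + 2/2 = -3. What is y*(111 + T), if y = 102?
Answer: 14994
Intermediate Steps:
Z = -4 (Z = -1 - 3 = -4)
H(N) = -15 (H(N) = -15 + 5*(-1*0) = -15 + 5*0 = -15 + 0 = -15)
j(V, w) = -15
T = 36 (T = 21 - 1*(-15) = 21 + 15 = 36)
y*(111 + T) = 102*(111 + 36) = 102*147 = 14994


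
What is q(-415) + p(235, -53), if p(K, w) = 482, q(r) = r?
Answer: 67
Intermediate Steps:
q(-415) + p(235, -53) = -415 + 482 = 67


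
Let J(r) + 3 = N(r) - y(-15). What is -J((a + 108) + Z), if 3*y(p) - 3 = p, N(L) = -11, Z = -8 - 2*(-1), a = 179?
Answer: 10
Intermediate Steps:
Z = -6 (Z = -8 + 2 = -6)
y(p) = 1 + p/3
J(r) = -10 (J(r) = -3 + (-11 - (1 + (⅓)*(-15))) = -3 + (-11 - (1 - 5)) = -3 + (-11 - 1*(-4)) = -3 + (-11 + 4) = -3 - 7 = -10)
-J((a + 108) + Z) = -1*(-10) = 10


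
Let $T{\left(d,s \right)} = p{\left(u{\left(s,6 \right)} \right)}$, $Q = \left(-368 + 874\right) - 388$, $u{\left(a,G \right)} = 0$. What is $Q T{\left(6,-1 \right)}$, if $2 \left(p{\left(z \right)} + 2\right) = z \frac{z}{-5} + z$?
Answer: $-236$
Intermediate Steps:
$p{\left(z \right)} = -2 + \frac{z}{2} - \frac{z^{2}}{10}$ ($p{\left(z \right)} = -2 + \frac{z \frac{z}{-5} + z}{2} = -2 + \frac{z z \left(- \frac{1}{5}\right) + z}{2} = -2 + \frac{z \left(- \frac{z}{5}\right) + z}{2} = -2 + \frac{- \frac{z^{2}}{5} + z}{2} = -2 + \frac{z - \frac{z^{2}}{5}}{2} = -2 - \left(- \frac{z}{2} + \frac{z^{2}}{10}\right) = -2 + \frac{z}{2} - \frac{z^{2}}{10}$)
$Q = 118$ ($Q = 506 - 388 = 118$)
$T{\left(d,s \right)} = -2$ ($T{\left(d,s \right)} = -2 + \frac{1}{2} \cdot 0 - \frac{0^{2}}{10} = -2 + 0 - 0 = -2 + 0 + 0 = -2$)
$Q T{\left(6,-1 \right)} = 118 \left(-2\right) = -236$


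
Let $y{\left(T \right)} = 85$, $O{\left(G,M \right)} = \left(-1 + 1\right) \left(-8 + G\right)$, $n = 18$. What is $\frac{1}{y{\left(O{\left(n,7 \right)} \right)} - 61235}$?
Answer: $- \frac{1}{61150} \approx -1.6353 \cdot 10^{-5}$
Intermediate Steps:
$O{\left(G,M \right)} = 0$ ($O{\left(G,M \right)} = 0 \left(-8 + G\right) = 0$)
$\frac{1}{y{\left(O{\left(n,7 \right)} \right)} - 61235} = \frac{1}{85 - 61235} = \frac{1}{-61150} = - \frac{1}{61150}$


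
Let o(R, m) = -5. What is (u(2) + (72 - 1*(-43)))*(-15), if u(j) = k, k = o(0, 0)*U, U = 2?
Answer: -1575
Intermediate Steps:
k = -10 (k = -5*2 = -10)
u(j) = -10
(u(2) + (72 - 1*(-43)))*(-15) = (-10 + (72 - 1*(-43)))*(-15) = (-10 + (72 + 43))*(-15) = (-10 + 115)*(-15) = 105*(-15) = -1575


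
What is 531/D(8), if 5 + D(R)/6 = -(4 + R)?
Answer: -177/34 ≈ -5.2059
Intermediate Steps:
D(R) = -54 - 6*R (D(R) = -30 + 6*(-(4 + R)) = -30 + 6*(-4 - R) = -30 + (-24 - 6*R) = -54 - 6*R)
531/D(8) = 531/(-54 - 6*8) = 531/(-54 - 48) = 531/(-102) = 531*(-1/102) = -177/34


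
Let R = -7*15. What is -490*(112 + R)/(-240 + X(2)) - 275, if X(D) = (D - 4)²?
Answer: -30735/118 ≈ -260.47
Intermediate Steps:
R = -105
X(D) = (-4 + D)²
-490*(112 + R)/(-240 + X(2)) - 275 = -490*(112 - 105)/(-240 + (-4 + 2)²) - 275 = -3430/(-240 + (-2)²) - 275 = -3430/(-240 + 4) - 275 = -3430/(-236) - 275 = -3430*(-1)/236 - 275 = -490*(-7/236) - 275 = 1715/118 - 275 = -30735/118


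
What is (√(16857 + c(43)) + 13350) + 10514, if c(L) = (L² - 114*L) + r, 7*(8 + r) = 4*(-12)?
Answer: 23864 + 2*√168917/7 ≈ 23981.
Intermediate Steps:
r = -104/7 (r = -8 + (4*(-12))/7 = -8 + (⅐)*(-48) = -8 - 48/7 = -104/7 ≈ -14.857)
c(L) = -104/7 + L² - 114*L (c(L) = (L² - 114*L) - 104/7 = -104/7 + L² - 114*L)
(√(16857 + c(43)) + 13350) + 10514 = (√(16857 + (-104/7 + 43² - 114*43)) + 13350) + 10514 = (√(16857 + (-104/7 + 1849 - 4902)) + 13350) + 10514 = (√(16857 - 21475/7) + 13350) + 10514 = (√(96524/7) + 13350) + 10514 = (2*√168917/7 + 13350) + 10514 = (13350 + 2*√168917/7) + 10514 = 23864 + 2*√168917/7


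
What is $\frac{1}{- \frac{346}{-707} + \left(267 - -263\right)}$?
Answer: $\frac{707}{375056} \approx 0.0018851$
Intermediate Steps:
$\frac{1}{- \frac{346}{-707} + \left(267 - -263\right)} = \frac{1}{\left(-346\right) \left(- \frac{1}{707}\right) + \left(267 + 263\right)} = \frac{1}{\frac{346}{707} + 530} = \frac{1}{\frac{375056}{707}} = \frac{707}{375056}$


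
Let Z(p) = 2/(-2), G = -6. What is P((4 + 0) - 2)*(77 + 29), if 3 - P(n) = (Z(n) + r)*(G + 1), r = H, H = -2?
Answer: -1272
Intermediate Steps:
r = -2
Z(p) = -1 (Z(p) = 2*(-½) = -1)
P(n) = -12 (P(n) = 3 - (-1 - 2)*(-6 + 1) = 3 - (-3)*(-5) = 3 - 1*15 = 3 - 15 = -12)
P((4 + 0) - 2)*(77 + 29) = -12*(77 + 29) = -12*106 = -1272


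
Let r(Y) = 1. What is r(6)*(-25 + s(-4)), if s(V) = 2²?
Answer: -21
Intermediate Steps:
s(V) = 4
r(6)*(-25 + s(-4)) = 1*(-25 + 4) = 1*(-21) = -21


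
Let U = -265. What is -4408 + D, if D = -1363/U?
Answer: -1166757/265 ≈ -4402.9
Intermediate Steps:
D = 1363/265 (D = -1363/(-265) = -1363*(-1/265) = 1363/265 ≈ 5.1434)
-4408 + D = -4408 + 1363/265 = -1166757/265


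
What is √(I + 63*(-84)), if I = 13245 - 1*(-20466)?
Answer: √28419 ≈ 168.58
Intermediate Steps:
I = 33711 (I = 13245 + 20466 = 33711)
√(I + 63*(-84)) = √(33711 + 63*(-84)) = √(33711 - 5292) = √28419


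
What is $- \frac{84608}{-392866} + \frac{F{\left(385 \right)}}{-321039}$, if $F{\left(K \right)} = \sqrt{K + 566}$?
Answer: $\frac{42304}{196433} - \frac{\sqrt{951}}{321039} \approx 0.21526$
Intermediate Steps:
$F{\left(K \right)} = \sqrt{566 + K}$
$- \frac{84608}{-392866} + \frac{F{\left(385 \right)}}{-321039} = - \frac{84608}{-392866} + \frac{\sqrt{566 + 385}}{-321039} = \left(-84608\right) \left(- \frac{1}{392866}\right) + \sqrt{951} \left(- \frac{1}{321039}\right) = \frac{42304}{196433} - \frac{\sqrt{951}}{321039}$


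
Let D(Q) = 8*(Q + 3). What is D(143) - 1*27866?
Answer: -26698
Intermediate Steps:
D(Q) = 24 + 8*Q (D(Q) = 8*(3 + Q) = 24 + 8*Q)
D(143) - 1*27866 = (24 + 8*143) - 1*27866 = (24 + 1144) - 27866 = 1168 - 27866 = -26698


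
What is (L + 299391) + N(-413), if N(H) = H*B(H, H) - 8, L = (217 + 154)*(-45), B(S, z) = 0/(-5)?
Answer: 282688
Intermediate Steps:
B(S, z) = 0 (B(S, z) = 0*(-⅕) = 0)
L = -16695 (L = 371*(-45) = -16695)
N(H) = -8 (N(H) = H*0 - 8 = 0 - 8 = -8)
(L + 299391) + N(-413) = (-16695 + 299391) - 8 = 282696 - 8 = 282688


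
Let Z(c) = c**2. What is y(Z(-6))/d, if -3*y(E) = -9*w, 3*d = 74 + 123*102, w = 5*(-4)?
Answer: -9/631 ≈ -0.014263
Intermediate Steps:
w = -20
d = 12620/3 (d = (74 + 123*102)/3 = (74 + 12546)/3 = (1/3)*12620 = 12620/3 ≈ 4206.7)
y(E) = -60 (y(E) = -(-3)*(-20) = -1/3*180 = -60)
y(Z(-6))/d = -60/12620/3 = -60*3/12620 = -9/631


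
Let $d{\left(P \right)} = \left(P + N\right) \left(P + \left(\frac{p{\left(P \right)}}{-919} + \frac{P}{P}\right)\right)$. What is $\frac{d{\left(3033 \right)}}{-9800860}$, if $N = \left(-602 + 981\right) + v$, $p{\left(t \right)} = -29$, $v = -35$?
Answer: $- \frac{1883200935}{1801398068} \approx -1.0454$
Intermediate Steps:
$N = 344$ ($N = \left(-602 + 981\right) - 35 = 379 - 35 = 344$)
$d{\left(P \right)} = \left(344 + P\right) \left(\frac{948}{919} + P\right)$ ($d{\left(P \right)} = \left(P + 344\right) \left(P + \left(- \frac{29}{-919} + \frac{P}{P}\right)\right) = \left(344 + P\right) \left(P + \left(\left(-29\right) \left(- \frac{1}{919}\right) + 1\right)\right) = \left(344 + P\right) \left(P + \left(\frac{29}{919} + 1\right)\right) = \left(344 + P\right) \left(P + \frac{948}{919}\right) = \left(344 + P\right) \left(\frac{948}{919} + P\right)$)
$\frac{d{\left(3033 \right)}}{-9800860} = \frac{\frac{326112}{919} + 3033^{2} + \frac{317084}{919} \cdot 3033}{-9800860} = \left(\frac{326112}{919} + 9199089 + \frac{961715772}{919}\right) \left(- \frac{1}{9800860}\right) = \frac{9416004675}{919} \left(- \frac{1}{9800860}\right) = - \frac{1883200935}{1801398068}$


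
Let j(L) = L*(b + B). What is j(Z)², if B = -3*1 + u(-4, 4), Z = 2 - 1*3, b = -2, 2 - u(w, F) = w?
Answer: 1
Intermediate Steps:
u(w, F) = 2 - w
Z = -1 (Z = 2 - 3 = -1)
B = 3 (B = -3*1 + (2 - 1*(-4)) = -3 + (2 + 4) = -3 + 6 = 3)
j(L) = L (j(L) = L*(-2 + 3) = L*1 = L)
j(Z)² = (-1)² = 1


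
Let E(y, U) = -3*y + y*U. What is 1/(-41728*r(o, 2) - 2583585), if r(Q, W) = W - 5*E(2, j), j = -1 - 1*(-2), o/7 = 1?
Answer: -1/3501601 ≈ -2.8558e-7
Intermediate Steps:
o = 7 (o = 7*1 = 7)
j = 1 (j = -1 + 2 = 1)
E(y, U) = -3*y + U*y
r(Q, W) = 20 + W (r(Q, W) = W - 10*(-3 + 1) = W - 10*(-2) = W - 5*(-4) = W + 20 = 20 + W)
1/(-41728*r(o, 2) - 2583585) = 1/(-41728*(20 + 2) - 2583585) = 1/(-41728*22 - 2583585) = 1/(-918016 - 2583585) = 1/(-3501601) = -1/3501601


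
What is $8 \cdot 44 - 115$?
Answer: $237$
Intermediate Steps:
$8 \cdot 44 - 115 = 352 - 115 = 237$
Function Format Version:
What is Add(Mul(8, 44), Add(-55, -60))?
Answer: 237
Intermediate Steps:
Add(Mul(8, 44), Add(-55, -60)) = Add(352, -115) = 237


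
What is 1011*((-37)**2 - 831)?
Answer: 543918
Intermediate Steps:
1011*((-37)**2 - 831) = 1011*(1369 - 831) = 1011*538 = 543918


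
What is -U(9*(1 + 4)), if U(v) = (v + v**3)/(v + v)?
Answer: -1013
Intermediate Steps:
U(v) = (v + v**3)/(2*v) (U(v) = (v + v**3)/((2*v)) = (v + v**3)*(1/(2*v)) = (v + v**3)/(2*v))
-U(9*(1 + 4)) = -(1/2 + (9*(1 + 4))**2/2) = -(1/2 + (9*5)**2/2) = -(1/2 + (1/2)*45**2) = -(1/2 + (1/2)*2025) = -(1/2 + 2025/2) = -1*1013 = -1013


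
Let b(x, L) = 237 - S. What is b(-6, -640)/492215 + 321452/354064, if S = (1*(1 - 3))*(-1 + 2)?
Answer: 39577029369/43568902940 ≈ 0.90838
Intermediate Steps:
S = -2 (S = (1*(-2))*1 = -2*1 = -2)
b(x, L) = 239 (b(x, L) = 237 - 1*(-2) = 237 + 2 = 239)
b(-6, -640)/492215 + 321452/354064 = 239/492215 + 321452/354064 = 239*(1/492215) + 321452*(1/354064) = 239/492215 + 80363/88516 = 39577029369/43568902940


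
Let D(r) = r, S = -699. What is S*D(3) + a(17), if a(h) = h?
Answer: -2080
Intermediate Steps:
S*D(3) + a(17) = -699*3 + 17 = -2097 + 17 = -2080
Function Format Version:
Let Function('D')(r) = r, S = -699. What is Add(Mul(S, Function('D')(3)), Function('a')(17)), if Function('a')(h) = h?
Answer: -2080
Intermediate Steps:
Add(Mul(S, Function('D')(3)), Function('a')(17)) = Add(Mul(-699, 3), 17) = Add(-2097, 17) = -2080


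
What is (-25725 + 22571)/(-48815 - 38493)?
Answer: 1577/43654 ≈ 0.036125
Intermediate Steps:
(-25725 + 22571)/(-48815 - 38493) = -3154/(-87308) = -3154*(-1/87308) = 1577/43654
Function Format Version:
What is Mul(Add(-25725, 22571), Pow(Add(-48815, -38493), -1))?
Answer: Rational(1577, 43654) ≈ 0.036125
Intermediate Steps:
Mul(Add(-25725, 22571), Pow(Add(-48815, -38493), -1)) = Mul(-3154, Pow(-87308, -1)) = Mul(-3154, Rational(-1, 87308)) = Rational(1577, 43654)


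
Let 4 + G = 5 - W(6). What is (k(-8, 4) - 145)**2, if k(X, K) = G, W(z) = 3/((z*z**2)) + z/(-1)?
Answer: 98743969/5184 ≈ 19048.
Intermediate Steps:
W(z) = -z + 3/z**3 (W(z) = 3/(z**3) + z*(-1) = 3/z**3 - z = -z + 3/z**3)
G = 503/72 (G = -4 + (5 - (-1*6 + 3/6**3)) = -4 + (5 - (-6 + 3*(1/216))) = -4 + (5 - (-6 + 1/72)) = -4 + (5 - 1*(-431/72)) = -4 + (5 + 431/72) = -4 + 791/72 = 503/72 ≈ 6.9861)
k(X, K) = 503/72
(k(-8, 4) - 145)**2 = (503/72 - 145)**2 = (-9937/72)**2 = 98743969/5184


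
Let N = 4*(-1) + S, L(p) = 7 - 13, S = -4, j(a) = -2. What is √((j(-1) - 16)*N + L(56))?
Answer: √138 ≈ 11.747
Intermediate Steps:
L(p) = -6
N = -8 (N = 4*(-1) - 4 = -4 - 4 = -8)
√((j(-1) - 16)*N + L(56)) = √((-2 - 16)*(-8) - 6) = √(-18*(-8) - 6) = √(144 - 6) = √138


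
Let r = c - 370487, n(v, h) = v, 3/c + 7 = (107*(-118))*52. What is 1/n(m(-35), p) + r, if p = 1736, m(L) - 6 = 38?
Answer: -3567616203275/9629532 ≈ -3.7049e+5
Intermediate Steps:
c = -1/218853 (c = 3/(-7 + (107*(-118))*52) = 3/(-7 - 12626*52) = 3/(-7 - 656552) = 3/(-656559) = 3*(-1/656559) = -1/218853 ≈ -4.5693e-6)
m(L) = 44 (m(L) = 6 + 38 = 44)
r = -81082191412/218853 (r = -1/218853 - 370487 = -81082191412/218853 ≈ -3.7049e+5)
1/n(m(-35), p) + r = 1/44 - 81082191412/218853 = -3567616203275/9629532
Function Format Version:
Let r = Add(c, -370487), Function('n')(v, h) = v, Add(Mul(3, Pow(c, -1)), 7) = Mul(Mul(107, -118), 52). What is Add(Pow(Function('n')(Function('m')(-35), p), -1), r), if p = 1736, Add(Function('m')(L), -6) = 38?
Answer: Rational(-3567616203275, 9629532) ≈ -3.7049e+5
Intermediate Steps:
c = Rational(-1, 218853) (c = Mul(3, Pow(Add(-7, Mul(Mul(107, -118), 52)), -1)) = Mul(3, Pow(Add(-7, Mul(-12626, 52)), -1)) = Mul(3, Pow(Add(-7, -656552), -1)) = Mul(3, Pow(-656559, -1)) = Mul(3, Rational(-1, 656559)) = Rational(-1, 218853) ≈ -4.5693e-6)
Function('m')(L) = 44 (Function('m')(L) = Add(6, 38) = 44)
r = Rational(-81082191412, 218853) (r = Add(Rational(-1, 218853), -370487) = Rational(-81082191412, 218853) ≈ -3.7049e+5)
Add(Pow(Function('n')(Function('m')(-35), p), -1), r) = Add(Pow(44, -1), Rational(-81082191412, 218853)) = Add(Rational(1, 44), Rational(-81082191412, 218853)) = Rational(-3567616203275, 9629532)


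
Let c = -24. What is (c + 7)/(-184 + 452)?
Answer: -17/268 ≈ -0.063433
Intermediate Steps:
(c + 7)/(-184 + 452) = (-24 + 7)/(-184 + 452) = -17/268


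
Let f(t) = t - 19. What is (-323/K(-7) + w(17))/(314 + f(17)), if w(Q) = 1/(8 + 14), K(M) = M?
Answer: 2371/16016 ≈ 0.14804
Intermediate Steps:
f(t) = -19 + t
w(Q) = 1/22
(-323/K(-7) + w(17))/(314 + f(17)) = (-323/(-7) + 1/22)/(314 + (-19 + 17)) = (-323*(-⅐) + 1/22)/(314 - 2) = (323/7 + 1/22)/312 = (7113/154)*(1/312) = 2371/16016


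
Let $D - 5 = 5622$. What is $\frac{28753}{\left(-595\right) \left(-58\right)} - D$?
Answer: $- \frac{194159017}{34510} \approx -5626.2$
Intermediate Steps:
$D = 5627$ ($D = 5 + 5622 = 5627$)
$\frac{28753}{\left(-595\right) \left(-58\right)} - D = \frac{28753}{\left(-595\right) \left(-58\right)} - 5627 = \frac{28753}{34510} - 5627 = - \frac{194159017}{34510}$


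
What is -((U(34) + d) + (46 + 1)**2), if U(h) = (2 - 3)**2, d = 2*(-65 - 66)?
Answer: -1948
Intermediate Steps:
d = -262 (d = 2*(-131) = -262)
U(h) = 1 (U(h) = (-1)**2 = 1)
-((U(34) + d) + (46 + 1)**2) = -((1 - 262) + (46 + 1)**2) = -(-261 + 47**2) = -(-261 + 2209) = -1*1948 = -1948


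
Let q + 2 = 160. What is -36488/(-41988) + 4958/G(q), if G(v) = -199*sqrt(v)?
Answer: 9122/10497 - 2479*sqrt(158)/15721 ≈ -1.1131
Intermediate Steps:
q = 158 (q = -2 + 160 = 158)
-36488/(-41988) + 4958/G(q) = -36488/(-41988) + 4958/((-199*sqrt(158))) = -36488*(-1/41988) + 4958*(-sqrt(158)/31442) = 9122/10497 - 2479*sqrt(158)/15721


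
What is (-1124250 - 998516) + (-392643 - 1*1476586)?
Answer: -3991995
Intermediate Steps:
(-1124250 - 998516) + (-392643 - 1*1476586) = -2122766 + (-392643 - 1476586) = -2122766 - 1869229 = -3991995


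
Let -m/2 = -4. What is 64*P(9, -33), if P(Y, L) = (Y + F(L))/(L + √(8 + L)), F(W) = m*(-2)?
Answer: 7392/557 + 1120*I/557 ≈ 13.271 + 2.0108*I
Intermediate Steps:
m = 8 (m = -2*(-4) = 8)
F(W) = -16 (F(W) = 8*(-2) = -16)
P(Y, L) = (-16 + Y)/(L + √(8 + L)) (P(Y, L) = (Y - 16)/(L + √(8 + L)) = (-16 + Y)/(L + √(8 + L)))
64*P(9, -33) = 64*((-16 + 9)/(-33 + √(8 - 33))) = 64*(-7/(-33 + √(-25))) = 64*(-7/(-33 + 5*I)) = 64*(((-33 - 5*I)/1114)*(-7)) = 64*(-7*(-33 - 5*I)/1114) = -224*(-33 - 5*I)/557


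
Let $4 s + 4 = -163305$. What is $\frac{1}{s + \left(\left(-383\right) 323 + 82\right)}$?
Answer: $- \frac{4}{657817} \approx -6.0807 \cdot 10^{-6}$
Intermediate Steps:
$s = - \frac{163309}{4}$ ($s = -1 + \frac{1}{4} \left(-163305\right) = -1 - \frac{163305}{4} = - \frac{163309}{4} \approx -40827.0$)
$\frac{1}{s + \left(\left(-383\right) 323 + 82\right)} = \frac{1}{- \frac{163309}{4} + \left(\left(-383\right) 323 + 82\right)} = \frac{1}{- \frac{163309}{4} + \left(-123709 + 82\right)} = \frac{1}{- \frac{163309}{4} - 123627} = \frac{1}{- \frac{657817}{4}} = - \frac{4}{657817}$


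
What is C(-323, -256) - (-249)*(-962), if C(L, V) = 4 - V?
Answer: -239278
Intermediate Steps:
C(-323, -256) - (-249)*(-962) = (4 - 1*(-256)) - (-249)*(-962) = (4 + 256) - 1*239538 = 260 - 239538 = -239278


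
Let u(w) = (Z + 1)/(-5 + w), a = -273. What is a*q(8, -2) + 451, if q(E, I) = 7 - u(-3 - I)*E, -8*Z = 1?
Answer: -3557/2 ≈ -1778.5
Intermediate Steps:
Z = -⅛ (Z = -⅛*1 = -⅛ ≈ -0.12500)
u(w) = 7/(8*(-5 + w)) (u(w) = (-⅛ + 1)/(-5 + w) = 7/(8*(-5 + w)))
q(E, I) = 7 - 7*E/(8*(-8 - I)) (q(E, I) = 7 - 7/(8*(-5 + (-3 - I)))*E = 7 - 7/(8*(-8 - I))*E = 7 - 7*E/(8*(-8 - I)))
a*q(8, -2) + 451 = -1911*(64 + 8 + 8*(-2))/(8*(8 - 2)) + 451 = -1911*(64 + 8 - 16)/(8*6) + 451 = -1911*56/(8*6) + 451 = -273*49/6 + 451 = -4459/2 + 451 = -3557/2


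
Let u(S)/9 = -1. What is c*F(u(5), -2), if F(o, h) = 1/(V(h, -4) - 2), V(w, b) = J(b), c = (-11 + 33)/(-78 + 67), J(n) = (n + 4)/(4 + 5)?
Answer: 1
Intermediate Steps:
u(S) = -9 (u(S) = 9*(-1) = -9)
J(n) = 4/9 + n/9 (J(n) = (4 + n)/9 = (4 + n)*(1/9) = 4/9 + n/9)
c = -2 (c = 22/(-11) = 22*(-1/11) = -2)
V(w, b) = 4/9 + b/9
F(o, h) = -1/2 (F(o, h) = 1/((4/9 + (1/9)*(-4)) - 2) = 1/((4/9 - 4/9) - 2) = 1/(0 - 2) = 1/(-2) = -1/2)
c*F(u(5), -2) = -2*(-1/2) = 1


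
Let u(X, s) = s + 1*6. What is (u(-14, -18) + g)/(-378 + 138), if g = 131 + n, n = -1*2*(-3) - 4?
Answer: -121/240 ≈ -0.50417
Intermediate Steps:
u(X, s) = 6 + s (u(X, s) = s + 6 = 6 + s)
n = 2 (n = -2*(-3) - 4 = 6 - 4 = 2)
g = 133 (g = 131 + 2 = 133)
(u(-14, -18) + g)/(-378 + 138) = ((6 - 18) + 133)/(-378 + 138) = (-12 + 133)/(-240) = 121*(-1/240) = -121/240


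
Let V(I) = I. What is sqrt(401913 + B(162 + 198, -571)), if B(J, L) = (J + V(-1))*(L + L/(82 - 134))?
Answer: sqrt(135785481)/26 ≈ 448.18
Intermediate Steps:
B(J, L) = 51*L*(-1 + J)/52 (B(J, L) = (J - 1)*(L + L/(82 - 134)) = (-1 + J)*(L + L/(-52)) = (-1 + J)*(L + L*(-1/52)) = (-1 + J)*(L - L/52) = (-1 + J)*(51*L/52) = 51*L*(-1 + J)/52)
sqrt(401913 + B(162 + 198, -571)) = sqrt(401913 + (51/52)*(-571)*(-1 + (162 + 198))) = sqrt(401913 + (51/52)*(-571)*(-1 + 360)) = sqrt(401913 + (51/52)*(-571)*359) = sqrt(401913 - 10454439/52) = sqrt(10445037/52) = sqrt(135785481)/26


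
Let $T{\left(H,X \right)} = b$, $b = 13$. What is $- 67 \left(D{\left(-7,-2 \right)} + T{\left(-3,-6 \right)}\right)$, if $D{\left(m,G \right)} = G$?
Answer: $-737$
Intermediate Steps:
$T{\left(H,X \right)} = 13$
$- 67 \left(D{\left(-7,-2 \right)} + T{\left(-3,-6 \right)}\right) = - 67 \left(-2 + 13\right) = \left(-67\right) 11 = -737$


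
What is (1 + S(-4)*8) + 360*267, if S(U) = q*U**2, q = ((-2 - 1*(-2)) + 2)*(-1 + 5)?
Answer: 97145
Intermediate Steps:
q = 8 (q = ((-2 + 2) + 2)*4 = (0 + 2)*4 = 2*4 = 8)
S(U) = 8*U**2
(1 + S(-4)*8) + 360*267 = (1 + (8*(-4)**2)*8) + 360*267 = (1 + (8*16)*8) + 96120 = (1 + 128*8) + 96120 = (1 + 1024) + 96120 = 1025 + 96120 = 97145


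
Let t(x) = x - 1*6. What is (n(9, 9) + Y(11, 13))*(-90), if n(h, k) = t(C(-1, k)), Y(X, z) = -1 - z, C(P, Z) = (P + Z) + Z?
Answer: 270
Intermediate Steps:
C(P, Z) = P + 2*Z
t(x) = -6 + x (t(x) = x - 6 = -6 + x)
n(h, k) = -7 + 2*k (n(h, k) = -6 + (-1 + 2*k) = -7 + 2*k)
(n(9, 9) + Y(11, 13))*(-90) = ((-7 + 2*9) + (-1 - 1*13))*(-90) = ((-7 + 18) + (-1 - 13))*(-90) = (11 - 14)*(-90) = -3*(-90) = 270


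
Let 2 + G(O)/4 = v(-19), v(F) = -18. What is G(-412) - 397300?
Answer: -397380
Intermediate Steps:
G(O) = -80 (G(O) = -8 + 4*(-18) = -8 - 72 = -80)
G(-412) - 397300 = -80 - 397300 = -397380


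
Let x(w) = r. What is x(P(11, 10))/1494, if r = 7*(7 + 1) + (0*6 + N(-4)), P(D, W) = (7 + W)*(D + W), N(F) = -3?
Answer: 53/1494 ≈ 0.035475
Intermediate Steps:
r = 53 (r = 7*(7 + 1) + (0*6 - 3) = 7*8 + (0 - 3) = 56 - 3 = 53)
x(w) = 53
x(P(11, 10))/1494 = 53/1494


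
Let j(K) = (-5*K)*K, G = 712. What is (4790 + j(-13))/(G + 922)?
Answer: 3945/1634 ≈ 2.4143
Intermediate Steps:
j(K) = -5*K²
(4790 + j(-13))/(G + 922) = (4790 - 5*(-13)²)/(712 + 922) = (4790 - 5*169)/1634 = (4790 - 845)*(1/1634) = 3945*(1/1634) = 3945/1634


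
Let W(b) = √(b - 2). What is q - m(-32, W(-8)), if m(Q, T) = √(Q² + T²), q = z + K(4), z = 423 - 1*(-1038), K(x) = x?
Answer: 1465 - 13*√6 ≈ 1433.2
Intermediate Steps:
W(b) = √(-2 + b)
z = 1461 (z = 423 + 1038 = 1461)
q = 1465 (q = 1461 + 4 = 1465)
q - m(-32, W(-8)) = 1465 - √((-32)² + (√(-2 - 8))²) = 1465 - √(1024 + (√(-10))²) = 1465 - √(1024 + (I*√10)²) = 1465 - √(1024 - 10) = 1465 - √1014 = 1465 - 13*√6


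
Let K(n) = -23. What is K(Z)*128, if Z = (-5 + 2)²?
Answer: -2944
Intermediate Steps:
Z = 9 (Z = (-3)² = 9)
K(Z)*128 = -23*128 = -2944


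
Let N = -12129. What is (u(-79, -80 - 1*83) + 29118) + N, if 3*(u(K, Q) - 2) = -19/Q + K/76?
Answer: 210480697/12388 ≈ 16991.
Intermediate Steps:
u(K, Q) = 2 - 19/(3*Q) + K/228 (u(K, Q) = 2 + (-19/Q + K/76)/3 = 2 + (-19/(3*Q) + K/228) = 2 - 19/(3*Q) + K/228)
(u(-79, -80 - 1*83) + 29118) + N = ((-1444 + (-80 - 1*83)*(456 - 79))/(228*(-80 - 1*83)) + 29118) - 12129 = ((-1444 + (-80 - 83)*377)/(228*(-80 - 83)) + 29118) - 12129 = ((1/228)*(-1444 - 163*377)/(-163) + 29118) - 12129 = ((1/228)*(-1/163)*(-1444 - 61451) + 29118) - 12129 = ((1/228)*(-1/163)*(-62895) + 29118) - 12129 = (20965/12388 + 29118) - 12129 = 360734749/12388 - 12129 = 210480697/12388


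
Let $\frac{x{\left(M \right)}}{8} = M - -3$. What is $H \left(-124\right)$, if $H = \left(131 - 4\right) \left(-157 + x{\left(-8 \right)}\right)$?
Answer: $3102356$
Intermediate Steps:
$x{\left(M \right)} = 24 + 8 M$ ($x{\left(M \right)} = 8 \left(M - -3\right) = 8 \left(M + 3\right) = 8 \left(3 + M\right) = 24 + 8 M$)
$H = -25019$ ($H = \left(131 - 4\right) \left(-157 + \left(24 + 8 \left(-8\right)\right)\right) = 127 \left(-157 + \left(24 - 64\right)\right) = 127 \left(-157 - 40\right) = 127 \left(-197\right) = -25019$)
$H \left(-124\right) = \left(-25019\right) \left(-124\right) = 3102356$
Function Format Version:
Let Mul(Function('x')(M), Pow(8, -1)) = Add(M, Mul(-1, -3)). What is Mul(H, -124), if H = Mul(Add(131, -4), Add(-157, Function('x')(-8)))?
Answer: 3102356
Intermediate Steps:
Function('x')(M) = Add(24, Mul(8, M)) (Function('x')(M) = Mul(8, Add(M, Mul(-1, -3))) = Mul(8, Add(M, 3)) = Mul(8, Add(3, M)) = Add(24, Mul(8, M)))
H = -25019 (H = Mul(Add(131, -4), Add(-157, Add(24, Mul(8, -8)))) = Mul(127, Add(-157, Add(24, -64))) = Mul(127, Add(-157, -40)) = Mul(127, -197) = -25019)
Mul(H, -124) = Mul(-25019, -124) = 3102356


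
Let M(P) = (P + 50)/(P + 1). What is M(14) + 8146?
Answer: 122254/15 ≈ 8150.3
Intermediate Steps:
M(P) = (50 + P)/(1 + P)
M(14) + 8146 = (50 + 14)/(1 + 14) + 8146 = 64/15 + 8146 = 122254/15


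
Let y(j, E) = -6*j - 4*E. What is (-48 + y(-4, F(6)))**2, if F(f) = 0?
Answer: 576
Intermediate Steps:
(-48 + y(-4, F(6)))**2 = (-48 + (-6*(-4) - 4*0))**2 = (-48 + (24 + 0))**2 = (-48 + 24)**2 = (-24)**2 = 576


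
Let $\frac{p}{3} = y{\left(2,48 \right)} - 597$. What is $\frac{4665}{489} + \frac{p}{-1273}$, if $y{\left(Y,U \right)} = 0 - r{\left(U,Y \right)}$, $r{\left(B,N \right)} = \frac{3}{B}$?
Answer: $\frac{36343657}{3319984} \approx 10.947$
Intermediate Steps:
$y{\left(Y,U \right)} = - \frac{3}{U}$ ($y{\left(Y,U \right)} = 0 - \frac{3}{U} = - \frac{3}{U}$)
$p = - \frac{28659}{16}$ ($p = 3 \left(- \frac{3}{48} - 597\right) = 3 \left(\left(-3\right) \frac{1}{48} - 597\right) = 3 \left(- \frac{1}{16} - 597\right) = 3 \left(- \frac{9553}{16}\right) = - \frac{28659}{16} \approx -1791.2$)
$\frac{4665}{489} + \frac{p}{-1273} = \frac{4665}{489} - \frac{28659}{16 \left(-1273\right)} = 4665 \cdot \frac{1}{489} - - \frac{28659}{20368} = \frac{1555}{163} + \frac{28659}{20368} = \frac{36343657}{3319984}$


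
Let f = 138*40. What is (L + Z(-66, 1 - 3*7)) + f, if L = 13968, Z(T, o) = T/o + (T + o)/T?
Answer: 6432559/330 ≈ 19493.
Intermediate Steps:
Z(T, o) = T/o + (T + o)/T
f = 5520
(L + Z(-66, 1 - 3*7)) + f = (13968 + (1 - 66/(1 - 3*7) + (1 - 3*7)/(-66))) + 5520 = (13968 + (1 - 66/(1 - 21) + (1 - 21)*(-1/66))) + 5520 = (13968 + (1 - 66/(-20) - 20*(-1/66))) + 5520 = (13968 + (1 - 66*(-1/20) + 10/33)) + 5520 = (13968 + (1 + 33/10 + 10/33)) + 5520 = (13968 + 1519/330) + 5520 = 4610959/330 + 5520 = 6432559/330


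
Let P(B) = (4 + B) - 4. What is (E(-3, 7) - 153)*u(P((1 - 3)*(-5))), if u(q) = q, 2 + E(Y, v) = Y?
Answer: -1580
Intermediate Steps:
P(B) = B
E(Y, v) = -2 + Y
(E(-3, 7) - 153)*u(P((1 - 3)*(-5))) = ((-2 - 3) - 153)*((1 - 3)*(-5)) = (-5 - 153)*(-2*(-5)) = -158*10 = -1580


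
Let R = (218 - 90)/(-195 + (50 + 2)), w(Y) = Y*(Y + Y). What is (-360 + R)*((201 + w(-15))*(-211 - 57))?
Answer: 9003944544/143 ≈ 6.2965e+7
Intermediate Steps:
w(Y) = 2*Y**2 (w(Y) = Y*(2*Y) = 2*Y**2)
R = -128/143 (R = 128/(-195 + 52) = 128/(-143) = 128*(-1/143) = -128/143 ≈ -0.89511)
(-360 + R)*((201 + w(-15))*(-211 - 57)) = (-360 - 128/143)*((201 + 2*(-15)**2)*(-211 - 57)) = -51608*(201 + 2*225)*(-268)/143 = -51608*(201 + 450)*(-268)/143 = -33596808*(-268)/143 = -51608/143*(-174468) = 9003944544/143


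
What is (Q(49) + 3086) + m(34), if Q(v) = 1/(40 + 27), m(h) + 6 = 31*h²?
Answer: 2607373/67 ≈ 38916.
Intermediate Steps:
m(h) = -6 + 31*h²
Q(v) = 1/67
(Q(49) + 3086) + m(34) = (1/67 + 3086) + (-6 + 31*34²) = 206763/67 + (-6 + 31*1156) = 206763/67 + (-6 + 35836) = 206763/67 + 35830 = 2607373/67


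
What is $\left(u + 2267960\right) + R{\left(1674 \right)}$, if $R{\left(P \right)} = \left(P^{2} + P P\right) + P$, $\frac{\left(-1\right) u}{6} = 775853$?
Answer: $3219068$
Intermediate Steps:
$u = -4655118$ ($u = \left(-6\right) 775853 = -4655118$)
$R{\left(P \right)} = P + 2 P^{2}$ ($R{\left(P \right)} = \left(P^{2} + P^{2}\right) + P = 2 P^{2} + P = P + 2 P^{2}$)
$\left(u + 2267960\right) + R{\left(1674 \right)} = \left(-4655118 + 2267960\right) + 1674 \left(1 + 2 \cdot 1674\right) = -2387158 + 1674 \left(1 + 3348\right) = -2387158 + 1674 \cdot 3349 = -2387158 + 5606226 = 3219068$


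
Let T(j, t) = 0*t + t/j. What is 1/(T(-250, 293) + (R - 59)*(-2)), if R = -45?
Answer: 250/51707 ≈ 0.0048349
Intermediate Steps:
T(j, t) = t/j (T(j, t) = 0 + t/j = t/j)
1/(T(-250, 293) + (R - 59)*(-2)) = 1/(293/(-250) + (-45 - 59)*(-2)) = 1/(293*(-1/250) - 104*(-2)) = 1/(-293/250 + 208) = 1/(51707/250) = 250/51707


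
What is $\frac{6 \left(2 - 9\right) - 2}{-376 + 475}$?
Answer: $- \frac{4}{9} \approx -0.44444$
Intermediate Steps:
$\frac{6 \left(2 - 9\right) - 2}{-376 + 475} = \frac{6 \left(-7\right) - 2}{99} = \left(-42 - 2\right) \frac{1}{99} = \left(-44\right) \frac{1}{99} = - \frac{4}{9}$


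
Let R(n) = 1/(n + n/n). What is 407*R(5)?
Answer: 407/6 ≈ 67.833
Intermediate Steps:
R(n) = 1/(1 + n) (R(n) = 1/(n + 1) = 1/(1 + n))
407*R(5) = 407/(1 + 5) = 407/6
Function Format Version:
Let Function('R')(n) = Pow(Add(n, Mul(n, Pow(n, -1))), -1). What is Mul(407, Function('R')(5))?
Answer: Rational(407, 6) ≈ 67.833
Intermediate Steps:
Function('R')(n) = Pow(Add(1, n), -1) (Function('R')(n) = Pow(Add(n, 1), -1) = Pow(Add(1, n), -1))
Mul(407, Function('R')(5)) = Mul(407, Pow(Add(1, 5), -1)) = Mul(407, Pow(6, -1)) = Mul(407, Rational(1, 6)) = Rational(407, 6)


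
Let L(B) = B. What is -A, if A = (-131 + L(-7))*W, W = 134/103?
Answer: 18492/103 ≈ 179.53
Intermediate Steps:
W = 134/103 (W = 134*(1/103) = 134/103 ≈ 1.3010)
A = -18492/103 (A = (-131 - 7)*(134/103) = -138*134/103 = -18492/103 ≈ -179.53)
-A = -1*(-18492/103) = 18492/103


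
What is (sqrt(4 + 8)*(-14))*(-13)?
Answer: 364*sqrt(3) ≈ 630.47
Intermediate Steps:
(sqrt(4 + 8)*(-14))*(-13) = (sqrt(12)*(-14))*(-13) = ((2*sqrt(3))*(-14))*(-13) = -28*sqrt(3)*(-13) = 364*sqrt(3)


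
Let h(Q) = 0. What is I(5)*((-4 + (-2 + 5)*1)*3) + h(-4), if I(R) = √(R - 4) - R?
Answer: 12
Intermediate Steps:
I(R) = √(-4 + R) - R
I(5)*((-4 + (-2 + 5)*1)*3) + h(-4) = (√(-4 + 5) - 1*5)*((-4 + (-2 + 5)*1)*3) + 0 = (√1 - 5)*((-4 + 3*1)*3) + 0 = (1 - 5)*((-4 + 3)*3) + 0 = -(-4)*3 + 0 = -4*(-3) + 0 = 12 + 0 = 12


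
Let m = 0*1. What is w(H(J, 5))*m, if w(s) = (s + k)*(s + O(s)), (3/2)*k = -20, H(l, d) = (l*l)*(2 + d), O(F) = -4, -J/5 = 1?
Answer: 0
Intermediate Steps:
J = -5 (J = -5*1 = -5)
H(l, d) = l²*(2 + d)
k = -40/3 (k = (⅔)*(-20) = -40/3 ≈ -13.333)
w(s) = (-4 + s)*(-40/3 + s) (w(s) = (s - 40/3)*(s - 4) = (-40/3 + s)*(-4 + s) = (-4 + s)*(-40/3 + s))
m = 0
w(H(J, 5))*m = (160/3 + ((-5)²*(2 + 5))² - 52*(-5)²*(2 + 5)/3)*0 = (160/3 + (25*7)² - 1300*7/3)*0 = (160/3 + 175² - 52/3*175)*0 = (160/3 + 30625 - 9100/3)*0 = 27645*0 = 0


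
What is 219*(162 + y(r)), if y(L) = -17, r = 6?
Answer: 31755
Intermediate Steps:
219*(162 + y(r)) = 219*(162 - 17) = 219*145 = 31755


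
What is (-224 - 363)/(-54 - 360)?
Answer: 587/414 ≈ 1.4179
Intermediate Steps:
(-224 - 363)/(-54 - 360) = -587/(-414) = -587*(-1/414) = 587/414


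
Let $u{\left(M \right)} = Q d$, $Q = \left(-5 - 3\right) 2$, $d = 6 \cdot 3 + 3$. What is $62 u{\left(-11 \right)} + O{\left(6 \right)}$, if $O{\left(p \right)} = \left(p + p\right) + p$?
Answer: $-20814$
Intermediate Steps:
$d = 21$ ($d = 18 + 3 = 21$)
$Q = -16$ ($Q = \left(-8\right) 2 = -16$)
$O{\left(p \right)} = 3 p$ ($O{\left(p \right)} = 2 p + p = 3 p$)
$u{\left(M \right)} = -336$ ($u{\left(M \right)} = \left(-16\right) 21 = -336$)
$62 u{\left(-11 \right)} + O{\left(6 \right)} = 62 \left(-336\right) + 3 \cdot 6 = -20832 + 18 = -20814$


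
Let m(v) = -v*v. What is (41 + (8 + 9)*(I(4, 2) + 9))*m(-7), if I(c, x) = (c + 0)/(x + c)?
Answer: -30184/3 ≈ -10061.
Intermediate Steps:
I(c, x) = c/(c + x)
m(v) = -v²
(41 + (8 + 9)*(I(4, 2) + 9))*m(-7) = (41 + (8 + 9)*(4/(4 + 2) + 9))*(-1*(-7)²) = (41 + 17*(4/6 + 9))*(-1*49) = (41 + 17*(4*(⅙) + 9))*(-49) = (41 + 17*(⅔ + 9))*(-49) = (41 + 17*(29/3))*(-49) = (41 + 493/3)*(-49) = (616/3)*(-49) = -30184/3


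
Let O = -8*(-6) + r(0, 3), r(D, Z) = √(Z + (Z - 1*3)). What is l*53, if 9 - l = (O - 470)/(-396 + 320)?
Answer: 6943/38 + 53*√3/76 ≈ 183.92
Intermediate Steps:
r(D, Z) = √(-3 + 2*Z) (r(D, Z) = √(Z + (Z - 3)) = √(Z + (-3 + Z)) = √(-3 + 2*Z))
O = 48 + √3 (O = -8*(-6) + √(-3 + 2*3) = 48 + √(-3 + 6) = 48 + √3 ≈ 49.732)
l = 131/38 + √3/76 (l = 9 - ((48 + √3) - 470)/(-396 + 320) = 9 - (-422 + √3)/(-76) = 9 - (-422 + √3)*(-1)/76 = 9 - (211/38 - √3/76) = 9 + (-211/38 + √3/76) = 131/38 + √3/76 ≈ 3.4702)
l*53 = (131/38 + √3/76)*53 = 6943/38 + 53*√3/76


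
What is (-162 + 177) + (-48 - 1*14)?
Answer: -47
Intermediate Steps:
(-162 + 177) + (-48 - 1*14) = 15 + (-48 - 14) = 15 - 62 = -47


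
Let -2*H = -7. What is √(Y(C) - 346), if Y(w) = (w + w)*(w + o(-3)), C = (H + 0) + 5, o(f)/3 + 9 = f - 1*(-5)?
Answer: I*√2234/2 ≈ 23.633*I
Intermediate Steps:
o(f) = -12 + 3*f (o(f) = -27 + 3*(f - 1*(-5)) = -27 + 3*(f + 5) = -27 + 3*(5 + f) = -27 + (15 + 3*f) = -12 + 3*f)
H = 7/2 (H = -½*(-7) = 7/2 ≈ 3.5000)
C = 17/2 (C = (7/2 + 0) + 5 = 7/2 + 5 = 17/2 ≈ 8.5000)
Y(w) = 2*w*(-21 + w) (Y(w) = (w + w)*(w + (-12 + 3*(-3))) = (2*w)*(w + (-12 - 9)) = (2*w)*(w - 21) = (2*w)*(-21 + w) = 2*w*(-21 + w))
√(Y(C) - 346) = √(2*(17/2)*(-21 + 17/2) - 346) = √(2*(17/2)*(-25/2) - 346) = √(-425/2 - 346) = √(-1117/2) = I*√2234/2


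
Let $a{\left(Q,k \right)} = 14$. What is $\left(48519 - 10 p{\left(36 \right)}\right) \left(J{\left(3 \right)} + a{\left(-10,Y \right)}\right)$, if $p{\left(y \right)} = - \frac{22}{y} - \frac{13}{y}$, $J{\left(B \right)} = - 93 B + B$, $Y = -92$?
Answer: $- \frac{114430727}{9} \approx -1.2715 \cdot 10^{7}$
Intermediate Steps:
$J{\left(B \right)} = - 92 B$
$p{\left(y \right)} = - \frac{35}{y}$
$\left(48519 - 10 p{\left(36 \right)}\right) \left(J{\left(3 \right)} + a{\left(-10,Y \right)}\right) = \left(48519 - 10 \left(- \frac{35}{36}\right)\right) \left(\left(-92\right) 3 + 14\right) = \left(48519 - 10 \left(\left(-35\right) \frac{1}{36}\right)\right) \left(-276 + 14\right) = \left(48519 - - \frac{175}{18}\right) \left(-262\right) = \left(48519 + \frac{175}{18}\right) \left(-262\right) = \frac{873517}{18} \left(-262\right) = - \frac{114430727}{9}$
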